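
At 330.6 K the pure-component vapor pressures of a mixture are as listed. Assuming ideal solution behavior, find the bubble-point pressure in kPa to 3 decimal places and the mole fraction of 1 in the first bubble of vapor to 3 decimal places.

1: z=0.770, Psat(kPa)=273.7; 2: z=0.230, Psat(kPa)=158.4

Pbub = 247.181 kPa, y_1 = 0.853

At the bubble point ψ → 0, so ΣzᵢKᵢ = 1 with Kᵢ = Pᵢˢᵃᵗ/P ⇒ P = ΣzᵢPᵢˢᵃᵗ.
P = 0.770·273.7 + 0.230·158.4 = 247.181 kPa
yᵢ = zᵢPᵢˢᵃᵗ/P ⇒ y_1 = 0.770·273.7/247.181 = 0.853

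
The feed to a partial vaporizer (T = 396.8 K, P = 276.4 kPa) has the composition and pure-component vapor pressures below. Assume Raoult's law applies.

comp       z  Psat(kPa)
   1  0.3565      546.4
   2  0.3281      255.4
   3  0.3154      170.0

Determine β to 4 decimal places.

β = 0.7686

Raoult's law: Kᵢ = Pᵢˢᵃᵗ/P = Pᵢˢᵃᵗ/276.4.
  K_1 = 546.4/276.4 = 1.976845, K_2 = 255.4/276.4 = 0.924023, K_3 = 170.0/276.4 = 0.615051
Let β = V/F and solve Σ zᵢ(Kᵢ−1)/(1+β(Kᵢ−1)) = 0.
Check two-phase: ΣzᵢKᵢ = 1.2019 > 1 and Σzᵢ/Kᵢ = 1.0482 > 1, so g(0) = 0.2019 > 0 and g(1) = -0.0482 < 0.
Newton iteration, β⁰ = 0.5:
  β = 0.5000: g = 0.05771, g' = -0.2273 → β = 0.7539
  β = 0.7539: g = 0.00305, g' = -0.2077 → β = 0.7686
Converged at β = 0.7686.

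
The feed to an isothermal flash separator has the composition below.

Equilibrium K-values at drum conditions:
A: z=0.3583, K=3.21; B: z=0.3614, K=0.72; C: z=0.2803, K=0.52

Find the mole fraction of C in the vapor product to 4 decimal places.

Rachford–Rice: g(V/F) = Σ zᵢ(Kᵢ−1)/(1+V/F(Kᵢ−1)) = 0.
Check two-phase: ΣzᵢKᵢ = 1.5561 > 1 and Σzᵢ/Kᵢ = 1.1526 > 1, so g(0) = 0.5561 > 0 and g(1) = -0.1526 < 0.
Newton–Raphson from V/F = 0.5:
  V/F = 0.5000: g = 0.08148, g' = -0.5451 → V/F = 0.6495
  V/F = 0.6495: g = 0.00597, g' = -0.4737 → V/F = 0.6621
Converged at V/F = 0.6621.
Compositions from xᵢ = zᵢ/(1+V/F(Kᵢ−1)), yᵢ = Kᵢxᵢ:
  A: x = 0.1455, y = 0.4669
  B: x = 0.4437, y = 0.3194
  C: x = 0.4109, y = 0.2137

y_C = 0.2137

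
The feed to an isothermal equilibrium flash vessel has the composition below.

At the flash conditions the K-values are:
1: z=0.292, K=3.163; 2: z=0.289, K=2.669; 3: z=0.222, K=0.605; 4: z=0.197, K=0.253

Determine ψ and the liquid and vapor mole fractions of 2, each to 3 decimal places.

ψ = 0.746, x_2 = 0.129, y_2 = 0.344

Let ψ = V/F and solve Σ zᵢ(Kᵢ−1)/(1+ψ(Kᵢ−1)) = 0.
Feasibility: ΣzᵢKᵢ = 1.879, Σzᵢ/Kᵢ = 1.346 — both > 1, two phases present.
Newton–Raphson from ψ = 0.62:
  ψ = 0.620: g = 0.1166, g' = -0.886 → ψ = 0.752
  ψ = 0.752: g = -0.0058, g' = -0.998 → ψ = 0.746
Converged at ψ = 0.746.
Compositions from xᵢ = zᵢ/(1+ψ(Kᵢ−1)), yᵢ = Kᵢxᵢ:
  1: x = 0.112, y = 0.353
  2: x = 0.129, y = 0.344
  3: x = 0.315, y = 0.190
  4: x = 0.445, y = 0.113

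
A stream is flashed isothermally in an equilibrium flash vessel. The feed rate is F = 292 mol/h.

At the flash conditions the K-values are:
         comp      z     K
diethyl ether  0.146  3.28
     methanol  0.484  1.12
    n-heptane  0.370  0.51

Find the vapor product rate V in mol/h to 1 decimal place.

Let β = V/F and solve Σ zᵢ(Kᵢ−1)/(1+β(Kᵢ−1)) = 0.
Check two-phase: ΣzᵢKᵢ = 1.210 > 1 and Σzᵢ/Kᵢ = 1.202 > 1, so g(0) = 0.210 > 0 and g(1) = -0.202 < 0.
Iterate (Newton) starting at β = 0.5:
  β = 0.500: g = -0.0298, g' = -0.328 → β = 0.409
  β = 0.409: g = 0.0008, g' = -0.348 → β = 0.412
Converged at β = 0.412.
Then V = β·F = 0.4115·292 = 120.2 mol/h and L = F − V = 171.8 mol/h.

V = 120.2 mol/h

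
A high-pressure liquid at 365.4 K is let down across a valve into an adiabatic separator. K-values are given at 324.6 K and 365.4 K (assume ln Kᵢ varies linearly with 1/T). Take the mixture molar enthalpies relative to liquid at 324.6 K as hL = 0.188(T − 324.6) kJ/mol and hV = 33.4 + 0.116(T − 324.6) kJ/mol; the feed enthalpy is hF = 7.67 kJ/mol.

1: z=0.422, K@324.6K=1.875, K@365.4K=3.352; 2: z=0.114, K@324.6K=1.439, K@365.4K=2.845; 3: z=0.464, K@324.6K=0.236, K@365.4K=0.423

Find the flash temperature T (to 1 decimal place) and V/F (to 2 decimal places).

Adiabatic flash: solve Rachford–Rice at each trial T, then check hF = ψ·hV(T) + (1−ψ)·hL(T).
  T = 324.6 K: K = (1.875, 1.439, 0.236), RR gives ψ = 0.106, H_out = 3.540 kJ/mol
  T = 365.4 K: K = (3.352, 2.845, 0.423), RR gives ψ = 0.721, H_out = 29.633 kJ/mol
  T = 345.0 K: K = (2.550, 2.065, 0.321), RR gives ψ = 0.467, H_out = 18.735 kJ/mol
  T = 334.8 K: K = (2.197, 1.733, 0.277), RR gives ψ = 0.315, H_out = 12.212 kJ/mol
  T = 329.7 K: K = (2.032, 1.582, 0.256), RR gives ψ = 0.221, H_out = 8.267 kJ/mol
  T = 327.1 K: K = (1.951, 1.508, 0.246), RR gives ψ = 0.166, H_out = 5.978 kJ/mol
  T = 328.4 K: K = (1.991, 1.544, 0.251), RR gives ψ = 0.194, H_out = 7.150 kJ/mol
Linear interpolation between T = 328.4 (H_out = 7.150) and T = 329.7 (H_out = 8.267) on hF = 7.67 gives T ≈ 329.0 K, at which ψ = 0.21.

T = 329.0 K, V/F = 0.21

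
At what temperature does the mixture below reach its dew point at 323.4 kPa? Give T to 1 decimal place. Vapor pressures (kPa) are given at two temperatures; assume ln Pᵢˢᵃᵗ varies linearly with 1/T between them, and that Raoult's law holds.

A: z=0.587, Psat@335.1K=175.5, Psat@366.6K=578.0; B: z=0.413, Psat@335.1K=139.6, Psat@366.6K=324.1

Dew-point temperature: Σzᵢ·P/Pᵢˢᵃᵗ(T) = 1. Interpolate ln Pᵢˢᵃᵗ = aᵢ + bᵢ/T.
  T = 335.1 K: ΣzᵢP/Pᵢˢᵃᵗ = 2.0384
  T = 366.6 K: ΣzᵢP/Pᵢˢᵃᵗ = 0.7405
  T = 350.9 K: ΣzᵢP/Pᵢˢᵃᵗ = 1.1946
  T = 358.8 K: ΣzᵢP/Pᵢˢᵃᵗ = 0.9334
  T = 354.9 K: ΣzᵢP/Pᵢˢᵃᵗ = 1.0526
  T = 356.9 K: ΣzᵢP/Pᵢˢᵃᵗ = 0.9893
Interpolating between 354.9 K and 356.9 K gives T ≈ 356.6 K.

T = 356.6 K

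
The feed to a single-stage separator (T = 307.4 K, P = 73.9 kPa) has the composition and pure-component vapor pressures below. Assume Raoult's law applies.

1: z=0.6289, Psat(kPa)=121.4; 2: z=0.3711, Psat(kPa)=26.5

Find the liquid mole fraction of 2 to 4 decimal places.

Raoult's law: Kᵢ = Pᵢˢᵃᵗ/P = Pᵢˢᵃᵗ/73.9.
  K_1 = 121.4/73.9 = 1.642760, K_2 = 26.5/73.9 = 0.358593
Binary case is linear: z₁(K₁−1)(1+ψ(K₂−1)) + z₂(K₂−1)(1+ψ(K₁−1)) = 0
⇒ ψ = [z₁(K₁−1)+z₂(K₂−1)] / [−(K₁−1)(K₂−1)] = 0.16621/0.41227 = 0.4031
Compositions from xᵢ = zᵢ/(1+ψ(Kᵢ−1)), yᵢ = Kᵢxᵢ:
  1: x = 0.4995, y = 0.8205
  2: x = 0.5005, y = 0.1795

x_2 = 0.5005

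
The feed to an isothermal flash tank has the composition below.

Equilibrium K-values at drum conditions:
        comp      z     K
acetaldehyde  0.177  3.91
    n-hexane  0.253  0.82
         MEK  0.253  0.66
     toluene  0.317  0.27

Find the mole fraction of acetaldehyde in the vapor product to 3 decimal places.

Let ψ = V/F and solve Σ zᵢ(Kᵢ−1)/(1+ψ(Kᵢ−1)) = 0.
g(0) = ΣzᵢKᵢ − 1 = 0.152 and g(1) = 1 − Σzᵢ/Kᵢ = -0.911, so a root lies in (0, 1).
Newton iteration, ψ⁰ = 0.69:
  ψ = 0.690: g = -0.4594, g' = -0.912 → ψ = 0.186
  ψ = 0.186: g = -0.0728, g' = -0.899 → ψ = 0.105
  ψ = 0.105: g = 0.0080, g' = -1.116 → ψ = 0.112
Converged at ψ = 0.112.
Compositions from xᵢ = zᵢ/(1+ψ(Kᵢ−1)), yᵢ = Kᵢxᵢ:
  acetaldehyde: x = 0.133, y = 0.521
  n-hexane: x = 0.258, y = 0.212
  MEK: x = 0.263, y = 0.174
  toluene: x = 0.345, y = 0.093

y_acetaldehyde = 0.521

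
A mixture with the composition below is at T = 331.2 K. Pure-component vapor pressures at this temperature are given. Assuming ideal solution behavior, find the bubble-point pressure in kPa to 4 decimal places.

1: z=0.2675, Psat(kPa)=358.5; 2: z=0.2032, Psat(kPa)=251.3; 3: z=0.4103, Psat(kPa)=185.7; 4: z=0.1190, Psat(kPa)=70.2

Pbub = 231.5094 kPa

At the bubble point ψ → 0, so ΣzᵢKᵢ = 1 with Kᵢ = Pᵢˢᵃᵗ/P ⇒ P = ΣzᵢPᵢˢᵃᵗ.
P = 0.2675·358.5 + 0.2032·251.3 + 0.4103·185.7 + 0.1190·70.2 = 231.5094 kPa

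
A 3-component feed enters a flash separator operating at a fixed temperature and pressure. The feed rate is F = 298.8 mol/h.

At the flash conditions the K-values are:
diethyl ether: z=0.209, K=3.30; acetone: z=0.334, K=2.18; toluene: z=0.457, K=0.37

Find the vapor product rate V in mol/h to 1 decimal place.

Rachford–Rice: g(V/F) = Σ zᵢ(Kᵢ−1)/(1+V/F(Kᵢ−1)) = 0.
g(0) = ΣzᵢKᵢ − 1 = 0.587 and g(1) = 1 − Σzᵢ/Kᵢ = -0.452, so a root lies in (0, 1).
Newton iteration, V/F⁰ = 0.5:
  V/F = 0.500: g = 0.0511, g' = -0.810 → V/F = 0.563
Converged at V/F = 0.563.
Then V = V/F·F = 0.5631·298.8 = 168.3 mol/h and L = F − V = 130.5 mol/h.

V = 168.3 mol/h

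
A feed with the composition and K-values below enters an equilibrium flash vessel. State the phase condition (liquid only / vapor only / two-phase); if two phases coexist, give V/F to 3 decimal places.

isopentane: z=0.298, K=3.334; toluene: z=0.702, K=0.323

two-phase, V/F = 0.139

ΣzᵢKᵢ = 1.220; Σzᵢ/Kᵢ = 2.263.
Both exceed 1, so a two-phase solution exists.
Material balance + equilibrium reduce to Σ zᵢ(Kᵢ−1)/(1+ψ(Kᵢ−1)) = 0.
Newton–Raphson from ψ = 0.53:
  ψ = 0.530: g = -0.4303, g' = -1.107 → ψ = 0.141
  ψ = 0.141: g = -0.0025, g' = -1.311 → ψ = 0.139
Converged at ψ = 0.139.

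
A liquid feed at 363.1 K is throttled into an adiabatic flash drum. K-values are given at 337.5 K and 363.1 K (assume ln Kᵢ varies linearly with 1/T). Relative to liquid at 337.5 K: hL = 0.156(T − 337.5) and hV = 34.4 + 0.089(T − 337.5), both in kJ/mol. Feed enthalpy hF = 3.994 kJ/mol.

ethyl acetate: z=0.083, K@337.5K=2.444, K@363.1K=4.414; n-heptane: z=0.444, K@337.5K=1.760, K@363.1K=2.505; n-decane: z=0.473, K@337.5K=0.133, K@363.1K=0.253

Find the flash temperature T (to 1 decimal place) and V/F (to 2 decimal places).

Adiabatic flash: solve Rachford–Rice at each trial T, then check hF = ψ·hV(T) + (1−ψ)·hL(T).
  T = 337.5 K: K = (2.444, 1.760, 0.133), RR gives ψ = 0.061, H_out = 2.083 kJ/mol
  T = 363.1 K: K = (4.414, 2.505, 0.253), RR gives ψ = 0.430, H_out = 18.047 kJ/mol
  T = 350.3 K: K = (3.320, 2.113, 0.186), RR gives ψ = 0.275, H_out = 11.209 kJ/mol
  T = 343.9 K: K = (2.857, 1.932, 0.158), RR gives ψ = 0.180, H_out = 7.119 kJ/mol
  T = 340.7 K: K = (2.644, 1.845, 0.145), RR gives ψ = 0.125, H_out = 4.755 kJ/mol
  T = 339.1 K: K = (2.543, 1.802, 0.139), RR gives ψ = 0.094, H_out = 3.464 kJ/mol
  T = 339.9 K: K = (2.593, 1.823, 0.142), RR gives ψ = 0.109, H_out = 4.120 kJ/mol
Linear interpolation between T = 339.1 (H_out = 3.464) and T = 339.9 (H_out = 4.120) on hF = 3.994 gives T ≈ 339.7 K, at which ψ = 0.11.

T = 339.7 K, V/F = 0.11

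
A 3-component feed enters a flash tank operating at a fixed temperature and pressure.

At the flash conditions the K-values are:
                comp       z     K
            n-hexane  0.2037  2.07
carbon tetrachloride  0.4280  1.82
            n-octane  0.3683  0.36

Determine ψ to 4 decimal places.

ψ = 0.5758

Newton iteration, ψ⁰ = 0.58:
  ψ = 0.5800: g = -0.00253, g' = -0.6025 → ψ = 0.5758
Converged at ψ = 0.5758.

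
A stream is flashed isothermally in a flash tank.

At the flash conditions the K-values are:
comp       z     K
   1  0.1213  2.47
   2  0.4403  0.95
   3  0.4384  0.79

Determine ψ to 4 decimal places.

Material balance + equilibrium reduce to Σ zᵢ(Kᵢ−1)/(1+ψ(Kᵢ−1)) = 0.
Feasibility: ΣzᵢKᵢ = 1.0642, Σzᵢ/Kᵢ = 1.0675 — both > 1, two phases present.
Newton–Raphson from ψ = 0.5:
  ψ = 0.5000: g = -0.02267, g' = -0.1124 → ψ = 0.2982
  ψ = 0.2982: g = 0.00340, g' = -0.1498 → ψ = 0.3209
  ψ = 0.3209: g = 0.00006, g' = -0.1444 → ψ = 0.3214
Converged at ψ = 0.3214.

ψ = 0.3214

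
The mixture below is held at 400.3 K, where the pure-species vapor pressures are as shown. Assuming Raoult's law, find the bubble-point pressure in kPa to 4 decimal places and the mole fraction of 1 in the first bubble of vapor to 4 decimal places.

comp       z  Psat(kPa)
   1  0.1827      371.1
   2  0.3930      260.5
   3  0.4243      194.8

Pbub = 252.8301 kPa, y_1 = 0.2682

At the bubble point ψ → 0, so ΣzᵢKᵢ = 1 with Kᵢ = Pᵢˢᵃᵗ/P ⇒ P = ΣzᵢPᵢˢᵃᵗ.
P = 0.1827·371.1 + 0.3930·260.5 + 0.4243·194.8 = 252.8301 kPa
yᵢ = zᵢPᵢˢᵃᵗ/P ⇒ y_1 = 0.1827·371.1/252.8301 = 0.2682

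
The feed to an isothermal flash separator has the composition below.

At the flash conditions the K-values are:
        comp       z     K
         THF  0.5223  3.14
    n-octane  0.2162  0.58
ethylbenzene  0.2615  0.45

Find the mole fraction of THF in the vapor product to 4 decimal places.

Rachford–Rice: g(ψ) = Σ zᵢ(Kᵢ−1)/(1+ψ(Kᵢ−1)) = 0.
Check two-phase: ΣzᵢKᵢ = 1.8831 > 1 and Σzᵢ/Kᵢ = 1.1202 > 1, so g(0) = 0.8831 > 0 and g(1) = -0.1202 < 0.
Newton iteration, ψ⁰ = 0.5:
  ψ = 0.5000: g = 0.22664, g' = -0.7698 → ψ = 0.7944
  ψ = 0.7944: g = 0.02227, g' = -0.6635 → ψ = 0.8280
  ψ = 0.8280: g = -0.00006, g' = -0.6677 → ψ = 0.8279
Converged at ψ = 0.8279.
Compositions from xᵢ = zᵢ/(1+ψ(Kᵢ−1)), yᵢ = Kᵢxᵢ:
  THF: x = 0.1884, y = 0.5917
  n-octane: x = 0.3314, y = 0.1922
  ethylbenzene: x = 0.4801, y = 0.2160

y_THF = 0.5917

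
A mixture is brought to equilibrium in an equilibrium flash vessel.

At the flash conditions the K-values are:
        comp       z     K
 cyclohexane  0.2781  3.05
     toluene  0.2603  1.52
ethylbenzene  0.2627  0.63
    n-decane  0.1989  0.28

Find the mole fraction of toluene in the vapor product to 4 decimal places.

Iterate (Newton) starting at ψ = 0.5:
  ψ = 0.5000: g = 0.04593, g' = -0.6352 → ψ = 0.5723
  ψ = 0.5723: g = -0.00025, g' = -0.6454 → ψ = 0.5719
Converged at ψ = 0.5719.
Compositions from xᵢ = zᵢ/(1+ψ(Kᵢ−1)), yᵢ = Kᵢxᵢ:
  cyclohexane: x = 0.1280, y = 0.3904
  toluene: x = 0.2006, y = 0.3050
  ethylbenzene: x = 0.3332, y = 0.2099
  n-decane: x = 0.3381, y = 0.0947

y_toluene = 0.3050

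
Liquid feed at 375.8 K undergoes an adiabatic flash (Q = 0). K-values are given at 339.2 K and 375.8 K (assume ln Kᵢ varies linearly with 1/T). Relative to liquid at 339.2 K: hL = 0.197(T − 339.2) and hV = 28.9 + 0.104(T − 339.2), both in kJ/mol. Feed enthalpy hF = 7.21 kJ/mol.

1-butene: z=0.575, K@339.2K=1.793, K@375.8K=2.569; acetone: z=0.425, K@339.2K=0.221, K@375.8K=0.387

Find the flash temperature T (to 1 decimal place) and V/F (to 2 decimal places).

T = 341.3 K, V/F = 0.24

Adiabatic flash: solve Rachford–Rice at each trial T, then check hF = ψ·hV(T) + (1−ψ)·hL(T).
  T = 339.2 K: K = (1.793, 0.221), RR gives ψ = 0.202, H_out = 5.843 kJ/mol
  T = 375.8 K: K = (2.569, 0.387), RR gives ψ = 0.667, H_out = 24.220 kJ/mol
  T = 357.5 K: K = (2.166, 0.297), RR gives ψ = 0.453, H_out = 15.928 kJ/mol
  T = 348.4 K: K = (1.977, 0.257), RR gives ψ = 0.339, H_out = 11.319 kJ/mol
  T = 343.8 K: K = (1.884, 0.239), RR gives ψ = 0.274, H_out = 8.719 kJ/mol
  T = 341.5 K: K = (1.838, 0.230), RR gives ψ = 0.239, H_out = 7.321 kJ/mol
Linear interpolation between T = 339.2 (H_out = 5.843) and T = 341.5 (H_out = 7.321) on hF = 7.21 gives T ≈ 341.3 K, at which ψ = 0.24.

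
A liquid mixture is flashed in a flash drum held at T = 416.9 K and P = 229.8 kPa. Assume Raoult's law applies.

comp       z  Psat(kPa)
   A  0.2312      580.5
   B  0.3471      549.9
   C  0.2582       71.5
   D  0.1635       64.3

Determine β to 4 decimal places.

β = 0.5329

Raoult's law: Kᵢ = Pᵢˢᵃᵗ/P = Pᵢˢᵃᵗ/229.8.
  K_A = 580.5/229.8 = 2.526110, K_B = 549.9/229.8 = 2.392950, K_C = 71.5/229.8 = 0.311140, K_D = 64.3/229.8 = 0.279809
Newton–Raphson from β = 0.5:
  β = 0.5000: g = 0.02980, g' = -0.8994 → β = 0.5331
  β = 0.5331: g = -0.00024, g' = -0.9150 → β = 0.5329
Converged at β = 0.5329.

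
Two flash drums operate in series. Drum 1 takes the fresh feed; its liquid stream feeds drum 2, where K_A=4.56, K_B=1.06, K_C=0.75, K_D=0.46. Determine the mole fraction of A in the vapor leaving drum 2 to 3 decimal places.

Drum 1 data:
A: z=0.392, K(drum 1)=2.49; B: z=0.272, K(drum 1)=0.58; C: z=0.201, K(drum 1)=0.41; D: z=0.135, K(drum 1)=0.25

Drum 1:
Rachford–Rice: g(ψ₁) = Σ zᵢ(Kᵢ−1)/(1+ψ₁(Kᵢ−1)) = 0.
Check two-phase: ΣzᵢKᵢ = 1.250 > 1 and Σzᵢ/Kᵢ = 1.657 > 1, so g(0) = 0.250 > 0 and g(1) = -0.657 < 0.
Iterate (Newton) starting at ψ₁ = 0.5:
  ψ₁ = 0.500: g = -0.1401, g' = -0.698 → ψ₁ = 0.299
  ψ₁ = 0.299: g = -0.0013, g' = -0.708 → ψ₁ = 0.297
Converged at ψ₁ = 0.297.
Drum-1 compositions:
  A: x = 0.272, y = 0.676
  B: x = 0.311, y = 0.180
  C: x = 0.244, y = 0.100
  D: x = 0.174, y = 0.043
Drum-2 feed = drum-1 liquid: z₂ = (0.2716, 0.3108, 0.2438, 0.1738).
Drum 2:
Material balance + equilibrium reduce to Σ zᵢ(Kᵢ−1)/(1+ψ₂(Kᵢ−1)) = 0.
Check two-phase: ΣzᵢKᵢ = 1.831 > 1 and Σzᵢ/Kᵢ = 1.056 > 1, so g(0) = 0.831 > 0 and g(1) = -0.056 < 0.
Newton iteration, ψ₂⁰ = 0.37:
  ψ₂ = 0.370: g = 0.2511, g' = -0.740 → ψ₂ = 0.709
  ψ₂ = 0.709: g = 0.0660, g' = -0.434 → ψ₂ = 0.862
  ψ₂ = 0.862: g = 0.0023, g' = -0.411 → ψ₂ = 0.867
Converged at ψ₂ = 0.867.
  A: x = 0.066, y = 0.303
  B: x = 0.295, y = 0.313
  C: x = 0.311, y = 0.233
  D: x = 0.327, y = 0.150

y_A (drum 2) = 0.303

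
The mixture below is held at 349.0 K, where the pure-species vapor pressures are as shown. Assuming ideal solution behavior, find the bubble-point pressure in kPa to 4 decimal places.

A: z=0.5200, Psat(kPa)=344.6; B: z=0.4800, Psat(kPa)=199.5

At the bubble point ψ → 0, so ΣzᵢKᵢ = 1 with Kᵢ = Pᵢˢᵃᵗ/P ⇒ P = ΣzᵢPᵢˢᵃᵗ.
P = 0.5200·344.6 + 0.4800·199.5 = 274.9520 kPa

Pbub = 274.9520 kPa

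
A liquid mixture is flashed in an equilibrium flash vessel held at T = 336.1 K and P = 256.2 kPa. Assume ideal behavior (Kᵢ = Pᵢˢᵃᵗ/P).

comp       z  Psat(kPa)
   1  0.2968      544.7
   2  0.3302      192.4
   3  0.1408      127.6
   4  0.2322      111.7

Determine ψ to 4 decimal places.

ψ = 0.1064

Raoult's law: Kᵢ = Pᵢˢᵃᵗ/P = Pᵢˢᵃᵗ/256.2.
  K_1 = 544.7/256.2 = 2.126073, K_2 = 192.4/256.2 = 0.750976, K_3 = 127.6/256.2 = 0.498048, K_4 = 111.7/256.2 = 0.435988
Iterate (Newton) starting at ψ = 0.52:
  ψ = 0.5200: g = -0.16462, g' = -0.3896 → ψ = 0.0974
  ψ = 0.0974: g = 0.00401, g' = -0.4490 → ψ = 0.1064
Converged at ψ = 0.1064.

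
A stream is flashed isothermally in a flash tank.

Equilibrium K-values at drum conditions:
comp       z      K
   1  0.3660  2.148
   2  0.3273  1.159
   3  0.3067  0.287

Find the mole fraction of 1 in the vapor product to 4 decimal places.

Rachford–Rice: g(β) = Σ zᵢ(Kᵢ−1)/(1+β(Kᵢ−1)) = 0.
Check two-phase: ΣzᵢKᵢ = 1.2535 > 1 and Σzᵢ/Kᵢ = 1.5214 > 1, so g(0) = 0.2535 > 0 and g(1) = -0.5214 < 0.
Iterate (Newton) starting at β = 0.5:
  β = 0.5000: g = -0.02467, g' = -0.5783 → β = 0.4573
  β = 0.4573: g = -0.00046, g' = -0.5579 → β = 0.4565
Converged at β = 0.4565.
Compositions from xᵢ = zᵢ/(1+β(Kᵢ−1)), yᵢ = Kᵢxᵢ:
  1: x = 0.2401, y = 0.5158
  2: x = 0.3052, y = 0.3537
  3: x = 0.4547, y = 0.1305

y_1 = 0.5158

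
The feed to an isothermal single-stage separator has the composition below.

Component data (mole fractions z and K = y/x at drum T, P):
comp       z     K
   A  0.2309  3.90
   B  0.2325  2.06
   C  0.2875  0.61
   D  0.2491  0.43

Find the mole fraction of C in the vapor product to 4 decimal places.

Newton–Raphson from ψ = 0.5:
  ψ = 0.5000: g = 0.09652, g' = -0.6609 → ψ = 0.6460
  ψ = 0.6460: g = 0.00466, g' = -0.6081 → ψ = 0.6537
Converged at ψ = 0.6537.
Compositions from xᵢ = zᵢ/(1+ψ(Kᵢ−1)), yᵢ = Kᵢxᵢ:
  A: x = 0.0797, y = 0.3110
  B: x = 0.1373, y = 0.2829
  C: x = 0.3859, y = 0.2354
  D: x = 0.3970, y = 0.1707

y_C = 0.2354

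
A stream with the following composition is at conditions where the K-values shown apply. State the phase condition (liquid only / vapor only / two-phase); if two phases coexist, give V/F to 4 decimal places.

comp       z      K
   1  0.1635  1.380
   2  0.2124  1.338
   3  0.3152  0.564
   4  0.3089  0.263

ΣzᵢKᵢ = 0.7688; Σzᵢ/Kᵢ = 2.0106.
Since ΣzᵢKᵢ < 1 the mixture is below its bubble point — single liquid phase.

liquid only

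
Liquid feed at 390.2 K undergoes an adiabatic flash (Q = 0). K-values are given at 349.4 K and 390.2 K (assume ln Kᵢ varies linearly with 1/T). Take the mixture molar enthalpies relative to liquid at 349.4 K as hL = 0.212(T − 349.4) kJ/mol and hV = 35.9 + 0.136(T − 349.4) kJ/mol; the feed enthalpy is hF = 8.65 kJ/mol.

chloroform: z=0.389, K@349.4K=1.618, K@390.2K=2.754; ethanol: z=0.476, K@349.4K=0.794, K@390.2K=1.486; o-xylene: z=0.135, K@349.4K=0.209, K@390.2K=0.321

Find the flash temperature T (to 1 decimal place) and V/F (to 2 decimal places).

Adiabatic flash: solve Rachford–Rice at each trial T, then check hF = ψ·hV(T) + (1−ψ)·hL(T).
  T = 349.4 K: K = (1.618, 0.794, 0.209), RR gives ψ = 0.141, H_out = 5.055 kJ/mol
  T = 390.2 K: K = (2.754, 1.486, 0.321), RR gives ψ = 1.000, H_out = 41.449 kJ/mol
  T = 369.8 K: K = (2.142, 1.105, 0.262), RR gives ψ = 0.856, H_out = 33.735 kJ/mol
  T = 359.6 K: K = (1.869, 0.941, 0.235), RR gives ψ = 0.605, H_out = 23.429 kJ/mol
  T = 354.5 K: K = (1.741, 0.866, 0.222), RR gives ψ = 0.407, H_out = 15.525 kJ/mol
  T = 351.9 K: K = (1.678, 0.829, 0.215), RR gives ψ = 0.280, H_out = 10.531 kJ/mol
  T = 350.6 K: K = (1.646, 0.810, 0.212), RR gives ψ = 0.210, H_out = 7.768 kJ/mol
Linear interpolation between T = 350.6 (H_out = 7.768) and T = 351.9 (H_out = 10.531) on hF = 8.65 gives T ≈ 351.0 K, at which ψ = 0.23.

T = 351.0 K, V/F = 0.23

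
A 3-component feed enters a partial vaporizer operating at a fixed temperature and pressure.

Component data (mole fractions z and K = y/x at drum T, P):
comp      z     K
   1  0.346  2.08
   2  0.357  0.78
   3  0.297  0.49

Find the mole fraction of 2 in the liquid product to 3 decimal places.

x_2 = 0.387

Rachford–Rice: g(β) = Σ zᵢ(Kᵢ−1)/(1+β(Kᵢ−1)) = 0.
g(0) = ΣzᵢKᵢ − 1 = 0.144 and g(1) = 1 − Σzᵢ/Kᵢ = -0.230, so a root lies in (0, 1).
Iterate (Newton) starting at β = 0.6:
  β = 0.600: g = -0.0820, g' = -0.332 → β = 0.353
  β = 0.353: g = 0.0007, g' = -0.347 → β = 0.355
Converged at β = 0.355.
Compositions from xᵢ = zᵢ/(1+β(Kᵢ−1)), yᵢ = Kᵢxᵢ:
  1: x = 0.250, y = 0.520
  2: x = 0.387, y = 0.302
  3: x = 0.363, y = 0.178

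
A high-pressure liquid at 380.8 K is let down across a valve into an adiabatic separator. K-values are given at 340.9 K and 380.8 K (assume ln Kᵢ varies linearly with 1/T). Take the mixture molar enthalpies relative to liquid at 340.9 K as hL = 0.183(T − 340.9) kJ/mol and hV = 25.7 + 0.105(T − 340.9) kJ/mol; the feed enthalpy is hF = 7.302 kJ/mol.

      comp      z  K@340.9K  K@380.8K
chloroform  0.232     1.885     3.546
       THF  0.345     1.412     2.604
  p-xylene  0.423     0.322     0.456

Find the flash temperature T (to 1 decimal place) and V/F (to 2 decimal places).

T = 344.7 K, V/F = 0.26

Adiabatic flash: solve Rachford–Rice at each trial T, then check hF = ψ·hV(T) + (1−ψ)·hL(T).
  T = 340.9 K: K = (1.885, 1.412, 0.322), RR gives ψ = 0.140, H_out = 3.610 kJ/mol
  T = 380.8 K: K = (3.546, 2.604, 0.456), RR gives ψ = 0.840, H_out = 26.281 kJ/mol
  T = 360.9 K: K = (2.633, 1.952, 0.387), RR gives ψ = 0.586, H_out = 17.798 kJ/mol
  T = 350.9 K: K = (2.238, 1.668, 0.354), RR gives ψ = 0.409, H_out = 12.033 kJ/mol
  T = 345.9 K: K = (2.057, 1.536, 0.338), RR gives ψ = 0.292, H_out = 8.311 kJ/mol
  T = 343.4 K: K = (1.970, 1.473, 0.330), RR gives ψ = 0.222, H_out = 6.113 kJ/mol
  T = 344.6 K: K = (2.011, 1.503, 0.334), RR gives ψ = 0.257, H_out = 7.202 kJ/mol
Linear interpolation between T = 344.6 (H_out = 7.202) and T = 345.9 (H_out = 8.311) on hF = 7.302 gives T ≈ 344.7 K, at which ψ = 0.26.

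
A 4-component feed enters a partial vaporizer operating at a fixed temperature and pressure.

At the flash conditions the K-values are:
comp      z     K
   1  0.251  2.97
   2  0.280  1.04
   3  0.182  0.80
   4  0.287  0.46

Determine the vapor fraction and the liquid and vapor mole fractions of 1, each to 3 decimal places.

Rachford–Rice: g(ψ) = Σ zᵢ(Kᵢ−1)/(1+ψ(Kᵢ−1)) = 0.
Feasibility: ΣzᵢKᵢ = 1.314, Σzᵢ/Kᵢ = 1.205 — both > 1, two phases present.
Newton–Raphson from ψ = 0.63:
  ψ = 0.630: g = -0.0450, g' = -0.396 → ψ = 0.516
  ψ = 0.516: g = 0.0006, g' = -0.410 → ψ = 0.518
Converged at ψ = 0.518.
Compositions from xᵢ = zᵢ/(1+ψ(Kᵢ−1)), yᵢ = Kᵢxᵢ:
  1: x = 0.124, y = 0.369
  2: x = 0.274, y = 0.285
  3: x = 0.203, y = 0.162
  4: x = 0.398, y = 0.183

ψ = 0.518, x_1 = 0.124, y_1 = 0.369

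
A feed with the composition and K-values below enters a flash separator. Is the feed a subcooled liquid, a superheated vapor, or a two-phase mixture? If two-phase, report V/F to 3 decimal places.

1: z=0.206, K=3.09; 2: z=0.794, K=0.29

subcooled liquid

ΣzᵢKᵢ = 0.867; Σzᵢ/Kᵢ = 2.805.
Since ΣzᵢKᵢ < 1 the mixture is below its bubble point — single liquid phase.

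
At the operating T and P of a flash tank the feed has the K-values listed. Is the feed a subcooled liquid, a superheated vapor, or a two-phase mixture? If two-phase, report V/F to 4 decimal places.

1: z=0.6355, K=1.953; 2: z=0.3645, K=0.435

ΣzᵢKᵢ = 1.3997; Σzᵢ/Kᵢ = 1.1633.
Both exceed 1, so a two-phase solution exists.
Binary case is linear: z₁(K₁−1)(1+ψ(K₂−1)) + z₂(K₂−1)(1+ψ(K₁−1)) = 0
⇒ ψ = [z₁(K₁−1)+z₂(K₂−1)] / [−(K₁−1)(K₂−1)] = 0.39969/0.53844 = 0.7423

two-phase, V/F = 0.7423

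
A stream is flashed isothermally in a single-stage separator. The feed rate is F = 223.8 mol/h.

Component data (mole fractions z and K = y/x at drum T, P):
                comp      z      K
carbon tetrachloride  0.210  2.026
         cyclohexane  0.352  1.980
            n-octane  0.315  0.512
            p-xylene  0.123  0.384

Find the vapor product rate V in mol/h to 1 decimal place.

Let ψ = V/F and solve Σ zᵢ(Kᵢ−1)/(1+ψ(Kᵢ−1)) = 0.
Feasibility: ΣzᵢKᵢ = 1.331, Σzᵢ/Kᵢ = 1.217 — both > 1, two phases present.
Newton iteration, ψ⁰ = 0.36:
  ψ = 0.360: g = 0.1285, g' = -0.490 → ψ = 0.622
  ψ = 0.622: g = 0.0022, g' = -0.490 → ψ = 0.627
Converged at ψ = 0.627.
Then V = ψ·F = 0.6267·223.8 = 140.3 mol/h and L = F − V = 83.5 mol/h.

V = 140.3 mol/h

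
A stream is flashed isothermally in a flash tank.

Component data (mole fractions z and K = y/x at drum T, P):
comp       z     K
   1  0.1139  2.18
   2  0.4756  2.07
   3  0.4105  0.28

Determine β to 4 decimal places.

β = 0.4424

Material balance + equilibrium reduce to Σ zᵢ(Kᵢ−1)/(1+β(Kᵢ−1)) = 0.
Feasibility: ΣzᵢKᵢ = 1.3477, Σzᵢ/Kᵢ = 1.7481 — both > 1, two phases present.
Newton–Raphson from β = 0.37:
  β = 0.3700: g = 0.05523, g' = -0.7517 → β = 0.4435
  β = 0.4435: g = -0.00084, g' = -0.7781 → β = 0.4424
Converged at β = 0.4424.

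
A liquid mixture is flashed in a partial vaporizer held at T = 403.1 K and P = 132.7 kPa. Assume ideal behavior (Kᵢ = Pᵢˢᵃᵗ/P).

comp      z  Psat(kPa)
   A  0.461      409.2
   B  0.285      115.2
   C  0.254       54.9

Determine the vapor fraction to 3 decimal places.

ψ = 0.862

Raoult's law: Kᵢ = Pᵢˢᵃᵗ/P = Pᵢˢᵃᵗ/132.7.
  K_A = 409.2/132.7 = 3.08365, K_B = 115.2/132.7 = 0.86812, K_C = 54.9/132.7 = 0.41372
Material balance + equilibrium reduce to Σ zᵢ(Kᵢ−1)/(1+ψ(Kᵢ−1)) = 0.
g(0) = ΣzᵢKᵢ − 1 = 0.774 and g(1) = 1 − Σzᵢ/Kᵢ = -0.092, so a root lies in (0, 1).
Iterate (Newton) starting at ψ = 0.5:
  ψ = 0.500: g = 0.2195, g' = -0.660 → ψ = 0.832
  ψ = 0.832: g = 0.0182, g' = -0.607 → ψ = 0.862
Converged at ψ = 0.862.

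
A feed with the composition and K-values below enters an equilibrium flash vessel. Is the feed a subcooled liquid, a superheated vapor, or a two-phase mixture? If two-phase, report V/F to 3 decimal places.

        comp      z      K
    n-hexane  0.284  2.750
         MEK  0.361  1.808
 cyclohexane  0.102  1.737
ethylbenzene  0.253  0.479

superheated vapor

ΣzᵢKᵢ = 1.732; Σzᵢ/Kᵢ = 0.890.
Since Σzᵢ/Kᵢ < 1 the mixture is above its dew point — single vapor phase.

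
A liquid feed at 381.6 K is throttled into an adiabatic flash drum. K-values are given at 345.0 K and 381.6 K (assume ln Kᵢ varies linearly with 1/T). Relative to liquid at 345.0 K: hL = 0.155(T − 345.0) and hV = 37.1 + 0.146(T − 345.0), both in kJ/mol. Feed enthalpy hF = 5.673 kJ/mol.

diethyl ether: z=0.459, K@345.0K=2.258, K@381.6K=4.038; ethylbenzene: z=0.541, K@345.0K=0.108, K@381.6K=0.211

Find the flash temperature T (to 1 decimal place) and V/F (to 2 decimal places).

T = 348.8 K, V/F = 0.14

Adiabatic flash: solve Rachford–Rice at each trial T, then check hF = ψ·hV(T) + (1−ψ)·hL(T).
  T = 345.0 K: K = (2.258, 0.108), RR gives ψ = 0.085, H_out = 3.136 kJ/mol
  T = 381.6 K: K = (4.038, 0.211), RR gives ψ = 0.404, H_out = 20.516 kJ/mol
  T = 363.3 K: K = (3.064, 0.154), RR gives ψ = 0.280, H_out = 13.184 kJ/mol
  T = 354.1 K: K = (2.639, 0.129), RR gives ψ = 0.197, H_out = 8.701 kJ/mol
  T = 349.6 K: K = (2.445, 0.118), RR gives ψ = 0.146, H_out = 6.137 kJ/mol
  T = 347.3 K: K = (2.350, 0.113), RR gives ψ = 0.117, H_out = 4.692 kJ/mol
  T = 348.5 K: K = (2.400, 0.116), RR gives ψ = 0.133, H_out = 5.459 kJ/mol
Linear interpolation between T = 348.5 (H_out = 5.459) and T = 349.6 (H_out = 6.137) on hF = 5.673 gives T ≈ 348.8 K, at which ψ = 0.14.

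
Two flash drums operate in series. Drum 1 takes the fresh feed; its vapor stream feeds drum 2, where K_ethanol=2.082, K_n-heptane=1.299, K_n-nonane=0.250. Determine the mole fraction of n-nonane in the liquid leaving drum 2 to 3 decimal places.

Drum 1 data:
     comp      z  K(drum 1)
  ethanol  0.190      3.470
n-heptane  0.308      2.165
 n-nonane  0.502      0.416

x_n-nonane (drum 2) = 0.433

Drum 1:
Material balance + equilibrium reduce to Σ zᵢ(Kᵢ−1)/(1+ψ₁(Kᵢ−1)) = 0.
Check two-phase: ΣzᵢKᵢ = 1.535 > 1 and Σzᵢ/Kᵢ = 1.404 > 1, so g(0) = 0.535 > 0 and g(1) = -0.404 < 0.
Newton iteration, ψ₁⁰ = 0.34:
  ψ₁ = 0.340: g = 0.1463, g' = -0.823 → ψ₁ = 0.518
  ψ₁ = 0.518: g = 0.0096, g' = -0.738 → ψ₁ = 0.531
Converged at ψ₁ = 0.531.
Drum-1 compositions:
  ethanol: x = 0.082, y = 0.285
  n-heptane: x = 0.190, y = 0.412
  n-nonane: x = 0.727, y = 0.303
Drum-2 feed = drum-1 vapor: z₂ = (0.2853, 0.4121, 0.3026).
Drum 2:
Iterate (Newton) starting at ψ₂ = 0.5:
  ψ₂ = 0.500: g = -0.0556, g' = -0.604 → ψ₂ = 0.408
  ψ₂ = 0.408: g = -0.0030, g' = -0.543 → ψ₂ = 0.402
Converged at ψ₂ = 0.402.
  ethanol: x = 0.199, y = 0.414
  n-heptane: x = 0.368, y = 0.478
  n-nonane: x = 0.433, y = 0.108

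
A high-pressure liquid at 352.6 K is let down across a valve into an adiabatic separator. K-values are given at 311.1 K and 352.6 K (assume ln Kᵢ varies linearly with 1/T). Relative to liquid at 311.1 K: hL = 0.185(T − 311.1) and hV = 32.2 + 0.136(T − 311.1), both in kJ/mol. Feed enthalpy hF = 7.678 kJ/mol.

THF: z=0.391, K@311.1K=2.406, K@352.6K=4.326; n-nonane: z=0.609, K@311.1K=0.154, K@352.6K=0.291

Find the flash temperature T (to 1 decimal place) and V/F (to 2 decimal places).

T = 323.9 K, V/F = 0.17

Adiabatic flash: solve Rachford–Rice at each trial T, then check hF = ψ·hV(T) + (1−ψ)·hL(T).
  T = 311.1 K: K = (2.406, 0.154), RR gives ψ = 0.029, H_out = 0.935 kJ/mol
  T = 352.6 K: K = (4.326, 0.291), RR gives ψ = 0.368, H_out = 18.790 kJ/mol
  T = 331.9 K: K = (3.288, 0.216), RR gives ψ = 0.233, H_out = 11.102 kJ/mol
  T = 321.5 K: K = (2.827, 0.183), RR gives ψ = 0.145, H_out = 6.535 kJ/mol
  T = 326.7 K: K = (3.053, 0.199), RR gives ψ = 0.192, H_out = 8.911 kJ/mol
  T = 324.1 K: K = (2.939, 0.191), RR gives ψ = 0.169, H_out = 7.750 kJ/mol
  T = 322.8 K: K = (2.882, 0.187), RR gives ψ = 0.158, H_out = 7.149 kJ/mol
Linear interpolation between T = 322.8 (H_out = 7.149) and T = 324.1 (H_out = 7.750) on hF = 7.678 gives T ≈ 323.9 K, at which ψ = 0.17.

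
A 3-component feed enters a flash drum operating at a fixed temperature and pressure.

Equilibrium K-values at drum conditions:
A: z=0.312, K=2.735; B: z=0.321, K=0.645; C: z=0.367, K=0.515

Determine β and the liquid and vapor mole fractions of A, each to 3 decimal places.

β = 0.336, x_A = 0.197, y_A = 0.539

Let β = V/F and solve Σ zᵢ(Kᵢ−1)/(1+β(Kᵢ−1)) = 0.
g(0) = ΣzᵢKᵢ − 1 = 0.249 and g(1) = 1 − Σzᵢ/Kᵢ = -0.324, so a root lies in (0, 1).
Iterate (Newton) starting at β = 0.5:
  β = 0.500: g = -0.0837, g' = -0.480 → β = 0.326
  β = 0.326: g = 0.0057, g' = -0.557 → β = 0.336
Converged at β = 0.336.
Compositions from xᵢ = zᵢ/(1+β(Kᵢ−1)), yᵢ = Kᵢxᵢ:
  A: x = 0.197, y = 0.539
  B: x = 0.364, y = 0.235
  C: x = 0.438, y = 0.226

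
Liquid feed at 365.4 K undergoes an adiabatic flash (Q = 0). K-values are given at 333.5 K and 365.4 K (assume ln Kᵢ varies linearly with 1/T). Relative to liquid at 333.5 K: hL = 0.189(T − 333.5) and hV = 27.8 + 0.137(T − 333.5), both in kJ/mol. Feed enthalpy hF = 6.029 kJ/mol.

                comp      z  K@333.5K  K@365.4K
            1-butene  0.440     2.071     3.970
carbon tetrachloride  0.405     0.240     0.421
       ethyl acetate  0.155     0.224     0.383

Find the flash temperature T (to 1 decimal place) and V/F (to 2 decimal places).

Adiabatic flash: solve Rachford–Rice at each trial T, then check hF = ψ·hV(T) + (1−ψ)·hL(T).
  T = 333.5 K: K = (2.071, 0.240, 0.224), RR gives ψ = 0.053, H_out = 1.465 kJ/mol
  T = 365.4 K: K = (3.970, 0.421, 0.383), RR gives ψ = 0.558, H_out = 20.603 kJ/mol
  T = 349.4 K: K = (2.907, 0.322, 0.296), RR gives ψ = 0.348, H_out = 12.401 kJ/mol
  T = 341.4 K: K = (2.461, 0.279, 0.258), RR gives ψ = 0.222, H_out = 7.568 kJ/mol
  T = 337.4 K: K = (2.257, 0.259, 0.240), RR gives ψ = 0.144, H_out = 4.713 kJ/mol
  T = 339.4 K: K = (2.358, 0.268, 0.249), RR gives ψ = 0.185, H_out = 6.190 kJ/mol
Linear interpolation between T = 337.4 (H_out = 4.713) and T = 339.4 (H_out = 6.190) on hF = 6.029 gives T ≈ 339.2 K, at which ψ = 0.18.

T = 339.2 K, V/F = 0.18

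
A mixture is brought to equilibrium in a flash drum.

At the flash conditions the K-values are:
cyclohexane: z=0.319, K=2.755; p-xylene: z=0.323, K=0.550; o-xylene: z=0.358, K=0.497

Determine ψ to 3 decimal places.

ψ = 0.279

Rachford–Rice: g(ψ) = Σ zᵢ(Kᵢ−1)/(1+ψ(Kᵢ−1)) = 0.
Feasibility: ΣzᵢKᵢ = 1.234, Σzᵢ/Kᵢ = 1.423 — both > 1, two phases present.
Iterate (Newton) starting at ψ = 0.5:
  ψ = 0.500: g = -0.1299, g' = -0.549 → ψ = 0.263
  ψ = 0.263: g = 0.0104, g' = -0.664 → ψ = 0.279
Converged at ψ = 0.279.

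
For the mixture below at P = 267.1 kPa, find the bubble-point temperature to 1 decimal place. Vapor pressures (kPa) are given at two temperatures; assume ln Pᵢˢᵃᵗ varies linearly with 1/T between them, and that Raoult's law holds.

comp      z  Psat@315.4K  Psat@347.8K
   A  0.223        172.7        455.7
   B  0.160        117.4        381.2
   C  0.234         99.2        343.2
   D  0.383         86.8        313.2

Bubble-point temperature: ΣzᵢPᵢˢᵃᵗ(T) = P. Interpolate ln Pᵢˢᵃᵗ = aᵢ + bᵢ/T.
  T = 315.4 K: ΣzᵢPᵢˢᵃᵗ = 113.75 kPa
  T = 347.8 K: ΣzᵢPᵢˢᵃᵗ = 362.88 kPa
  T = 331.6 K: ΣzᵢPᵢˢᵃᵗ = 208.56 kPa
  T = 339.7 K: ΣzᵢPᵢˢᵃᵗ = 276.79 kPa
  T = 335.6 K: ΣzᵢPᵢˢᵃᵗ = 240.23 kPa
  T = 337.6 K: ΣzᵢPᵢˢᵃᵗ = 257.52 kPa
  T = 338.6 K: ΣzᵢPᵢˢᵃᵗ = 266.55 kPa
Interpolating between 338.6 K and 339.7 K gives T ≈ 338.7 K.

T = 338.7 K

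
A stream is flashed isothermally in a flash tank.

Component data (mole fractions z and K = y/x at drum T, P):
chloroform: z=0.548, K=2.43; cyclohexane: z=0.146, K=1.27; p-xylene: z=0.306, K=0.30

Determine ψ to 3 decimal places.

Let ψ = V/F and solve Σ zᵢ(Kᵢ−1)/(1+ψ(Kᵢ−1)) = 0.
g(0) = ΣzᵢKᵢ − 1 = 0.609 and g(1) = 1 − Σzᵢ/Kᵢ = -0.360, so a root lies in (0, 1).
Newton iteration, ψ⁰ = 0.55:
  ψ = 0.550: g = 0.1247, g' = -0.756 → ψ = 0.715
  ψ = 0.715: g = -0.0083, g' = -0.882 → ψ = 0.706
Converged at ψ = 0.706.

ψ = 0.706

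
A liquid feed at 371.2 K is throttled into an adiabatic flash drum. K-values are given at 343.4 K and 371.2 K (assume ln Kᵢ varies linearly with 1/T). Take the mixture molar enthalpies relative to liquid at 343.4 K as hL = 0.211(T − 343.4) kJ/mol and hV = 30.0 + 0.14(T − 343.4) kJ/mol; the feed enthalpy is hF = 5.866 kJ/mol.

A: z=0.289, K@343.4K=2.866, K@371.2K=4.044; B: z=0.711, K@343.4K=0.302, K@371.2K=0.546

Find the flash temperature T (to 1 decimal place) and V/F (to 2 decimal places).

T = 352.2 K, V/F = 0.14

Adiabatic flash: solve Rachford–Rice at each trial T, then check hF = ψ·hV(T) + (1−ψ)·hL(T).
  T = 343.4 K: K = (2.866, 0.302), RR gives ψ = 0.033, H_out = 0.990 kJ/mol
  T = 371.2 K: K = (4.044, 0.546), RR gives ψ = 0.403, H_out = 17.160 kJ/mol
  T = 357.3 K: K = (3.427, 0.411), RR gives ψ = 0.198, H_out = 8.665 kJ/mol
  T = 350.4 K: K = (3.142, 0.354), RR gives ψ = 0.115, H_out = 4.875 kJ/mol
  T = 353.9 K: K = (3.285, 0.382), RR gives ψ = 0.156, H_out = 6.789 kJ/mol
  T = 352.1 K: K = (3.211, 0.367), RR gives ψ = 0.135, H_out = 5.804 kJ/mol
Linear interpolation between T = 352.1 (H_out = 5.804) and T = 353.9 (H_out = 6.789) on hF = 5.866 gives T ≈ 352.2 K, at which ψ = 0.14.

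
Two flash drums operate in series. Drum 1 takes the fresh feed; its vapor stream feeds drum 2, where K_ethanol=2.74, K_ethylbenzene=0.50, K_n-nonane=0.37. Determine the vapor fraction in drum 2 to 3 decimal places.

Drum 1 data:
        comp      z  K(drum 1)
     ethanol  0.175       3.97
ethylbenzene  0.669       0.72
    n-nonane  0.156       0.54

Drum 1:
Rachford–Rice: g(ψ₁) = Σ zᵢ(Kᵢ−1)/(1+ψ₁(Kᵢ−1)) = 0.
Check two-phase: ΣzᵢKᵢ = 1.261 > 1 and Σzᵢ/Kᵢ = 1.262 > 1, so g(0) = 0.261 > 0 and g(1) = -0.262 < 0.
Iterate (Newton) starting at ψ₁ = 0.5:
  ψ₁ = 0.500: g = -0.1019, g' = -0.377 → ψ₁ = 0.230
  ψ₁ = 0.230: g = 0.0287, g' = -0.647 → ψ₁ = 0.274
  ψ₁ = 0.274: g = 0.0017, g' = -0.574 → ψ₁ = 0.277
Converged at ψ₁ = 0.277.
Drum-1 compositions:
  ethanol: x = 0.096, y = 0.381
  ethylbenzene: x = 0.725, y = 0.522
  n-nonane: x = 0.179, y = 0.097
Drum-2 feed = drum-1 vapor: z₂ = (0.3813, 0.5221, 0.0965).
Drum 2:
Let ψ₂ = V/F and solve Σ zᵢ(Kᵢ−1)/(1+ψ₂(Kᵢ−1)) = 0.
Feasibility: ΣzᵢKᵢ = 1.342, Σzᵢ/Kᵢ = 1.444 — both > 1, two phases present.
Iterate (Newton) starting at ψ₂ = 0.38:
  ψ₂ = 0.380: g = -0.0028, g' = -0.684 → ψ₂ = 0.376
Converged at ψ₂ = 0.376.
  ethanol: x = 0.231, y = 0.632
  ethylbenzene: x = 0.643, y = 0.321
  n-nonane: x = 0.126, y = 0.047

V/F (drum 2) = 0.376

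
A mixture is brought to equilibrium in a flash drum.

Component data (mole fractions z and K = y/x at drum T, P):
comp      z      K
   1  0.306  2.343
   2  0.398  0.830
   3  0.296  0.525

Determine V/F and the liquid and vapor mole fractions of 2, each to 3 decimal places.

Rachford–Rice: g(V/F) = Σ zᵢ(Kᵢ−1)/(1+V/F(Kᵢ−1)) = 0.
g(0) = ΣzᵢKᵢ − 1 = 0.203 and g(1) = 1 − Σzᵢ/Kᵢ = -0.174, so a root lies in (0, 1).
Newton–Raphson from V/F = 0.5:
  V/F = 0.500: g = -0.0125, g' = -0.326 → V/F = 0.462
Converged at V/F = 0.462.
Compositions from xᵢ = zᵢ/(1+V/F(Kᵢ−1)), yᵢ = Kᵢxᵢ:
  1: x = 0.189, y = 0.442
  2: x = 0.432, y = 0.359
  3: x = 0.379, y = 0.199

V/F = 0.462, x_2 = 0.432, y_2 = 0.359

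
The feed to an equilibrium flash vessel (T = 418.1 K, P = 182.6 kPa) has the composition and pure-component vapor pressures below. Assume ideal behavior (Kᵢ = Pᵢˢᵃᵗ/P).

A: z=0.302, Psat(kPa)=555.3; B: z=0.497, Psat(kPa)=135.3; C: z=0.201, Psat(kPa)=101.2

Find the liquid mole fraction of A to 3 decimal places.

x_A = 0.135

Raoult's law: Kᵢ = Pᵢˢᵃᵗ/P = Pᵢˢᵃᵗ/182.6.
  K_A = 555.3/182.6 = 3.04107, K_B = 135.3/182.6 = 0.74096, K_C = 101.2/182.6 = 0.55422
Let ψ = V/F and solve Σ zᵢ(Kᵢ−1)/(1+ψ(Kᵢ−1)) = 0.
Feasibility: ΣzᵢKᵢ = 1.398, Σzᵢ/Kᵢ = 1.133 — both > 1, two phases present.
Newton–Raphson from ψ = 0.31:
  ψ = 0.310: g = 0.1336, g' = -0.565 → ψ = 0.546
  ψ = 0.546: g = 0.0230, g' = -0.396 → ψ = 0.604
  ψ = 0.604: g = 0.0007, g' = -0.374 → ψ = 0.606
Converged at ψ = 0.606.
Compositions from xᵢ = zᵢ/(1+ψ(Kᵢ−1)), yᵢ = Kᵢxᵢ:
  A: x = 0.135, y = 0.410
  B: x = 0.590, y = 0.437
  C: x = 0.275, y = 0.153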